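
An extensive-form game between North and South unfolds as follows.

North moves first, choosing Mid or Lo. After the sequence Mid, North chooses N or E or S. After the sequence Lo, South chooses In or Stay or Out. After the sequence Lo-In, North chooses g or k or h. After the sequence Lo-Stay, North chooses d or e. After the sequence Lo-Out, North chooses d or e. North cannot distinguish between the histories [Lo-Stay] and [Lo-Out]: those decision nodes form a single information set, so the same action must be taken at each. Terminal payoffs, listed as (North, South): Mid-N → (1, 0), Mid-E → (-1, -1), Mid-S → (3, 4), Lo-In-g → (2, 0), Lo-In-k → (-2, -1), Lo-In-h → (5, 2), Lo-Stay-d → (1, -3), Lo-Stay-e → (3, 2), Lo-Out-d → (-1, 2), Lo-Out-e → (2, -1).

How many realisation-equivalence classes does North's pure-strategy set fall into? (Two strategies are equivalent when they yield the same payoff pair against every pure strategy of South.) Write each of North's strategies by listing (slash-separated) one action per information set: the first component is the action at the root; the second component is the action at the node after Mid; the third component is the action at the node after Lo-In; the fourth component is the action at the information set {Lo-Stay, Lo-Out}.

9

North has 36 pure strategies: Mid/N/g/d, Mid/N/g/e, Mid/N/k/d, Mid/N/k/e, Mid/N/h/d, Mid/N/h/e, Mid/E/g/d, Mid/E/g/e, Mid/E/k/d, Mid/E/k/e, Mid/E/h/d, Mid/E/h/e, Mid/S/g/d, Mid/S/g/e, Mid/S/k/d, Mid/S/k/e, Mid/S/h/d, Mid/S/h/e, Lo/N/g/d, Lo/N/g/e, Lo/N/k/d, Lo/N/k/e, Lo/N/h/d, Lo/N/h/e, Lo/E/g/d, Lo/E/g/e, Lo/E/k/d, Lo/E/k/e, Lo/E/h/d, Lo/E/h/e, Lo/S/g/d, Lo/S/g/e, Lo/S/k/d, Lo/S/k/e, Lo/S/h/d, Lo/S/h/e. Columns: In, Stay, Out.
{Mid/N/g/d, Mid/N/g/e, Mid/N/k/d, Mid/N/k/e, Mid/N/h/d, Mid/N/h/e} → row (1,0) (1,0) (1,0)
{Mid/E/g/d, Mid/E/g/e, Mid/E/k/d, Mid/E/k/e, Mid/E/h/d, Mid/E/h/e} → row (-1,-1) (-1,-1) (-1,-1)
{Mid/S/g/d, Mid/S/g/e, Mid/S/k/d, Mid/S/k/e, Mid/S/h/d, Mid/S/h/e} → row (3,4) (3,4) (3,4)
{Lo/N/g/d, Lo/E/g/d, Lo/S/g/d} → row (2,0) (1,-3) (-1,2)
{Lo/N/g/e, Lo/E/g/e, Lo/S/g/e} → row (2,0) (3,2) (2,-1)
{Lo/N/k/d, Lo/E/k/d, Lo/S/k/d} → row (-2,-1) (1,-3) (-1,2)
{Lo/N/k/e, Lo/E/k/e, Lo/S/k/e} → row (-2,-1) (3,2) (2,-1)
{Lo/N/h/d, Lo/E/h/d, Lo/S/h/d} → row (5,2) (1,-3) (-1,2)
{Lo/N/h/e, Lo/E/h/e, Lo/S/h/e} → row (5,2) (3,2) (2,-1)
That's 9 distinct rows out of 36 strategies.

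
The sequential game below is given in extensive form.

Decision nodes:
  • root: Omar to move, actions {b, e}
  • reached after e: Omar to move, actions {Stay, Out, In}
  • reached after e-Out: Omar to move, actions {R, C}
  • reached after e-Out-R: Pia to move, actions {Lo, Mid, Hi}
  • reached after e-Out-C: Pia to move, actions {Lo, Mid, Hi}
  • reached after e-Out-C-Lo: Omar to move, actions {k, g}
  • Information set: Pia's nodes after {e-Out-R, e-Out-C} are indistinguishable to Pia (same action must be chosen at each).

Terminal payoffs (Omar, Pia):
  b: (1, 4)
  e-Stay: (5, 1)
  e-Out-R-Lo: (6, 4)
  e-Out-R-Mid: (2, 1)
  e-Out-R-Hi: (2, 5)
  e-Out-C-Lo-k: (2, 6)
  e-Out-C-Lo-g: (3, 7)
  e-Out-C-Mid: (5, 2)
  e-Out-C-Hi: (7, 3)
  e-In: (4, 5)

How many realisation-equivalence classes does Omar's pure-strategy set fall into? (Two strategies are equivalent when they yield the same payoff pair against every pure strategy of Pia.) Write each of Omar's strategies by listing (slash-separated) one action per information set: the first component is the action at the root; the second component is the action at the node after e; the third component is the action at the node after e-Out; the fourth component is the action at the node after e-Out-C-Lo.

6

Omar has 24 pure strategies: b/Stay/R/k, b/Stay/R/g, b/Stay/C/k, b/Stay/C/g, b/Out/R/k, b/Out/R/g, b/Out/C/k, b/Out/C/g, b/In/R/k, b/In/R/g, b/In/C/k, b/In/C/g, e/Stay/R/k, e/Stay/R/g, e/Stay/C/k, e/Stay/C/g, e/Out/R/k, e/Out/R/g, e/Out/C/k, e/Out/C/g, e/In/R/k, e/In/R/g, e/In/C/k, e/In/C/g. Columns: Lo, Mid, Hi.
{b/Stay/R/k, b/Stay/R/g, b/Stay/C/k, b/Stay/C/g, b/Out/R/k, b/Out/R/g, b/Out/C/k, b/Out/C/g, b/In/R/k, b/In/R/g, b/In/C/k, b/In/C/g} → row (1,4) (1,4) (1,4)
{e/Stay/R/k, e/Stay/R/g, e/Stay/C/k, e/Stay/C/g} → row (5,1) (5,1) (5,1)
{e/Out/R/k, e/Out/R/g} → row (6,4) (2,1) (2,5)
{e/Out/C/k} → row (2,6) (5,2) (7,3)
{e/Out/C/g} → row (3,7) (5,2) (7,3)
{e/In/R/k, e/In/R/g, e/In/C/k, e/In/C/g} → row (4,5) (4,5) (4,5)
That's 6 distinct rows out of 24 strategies.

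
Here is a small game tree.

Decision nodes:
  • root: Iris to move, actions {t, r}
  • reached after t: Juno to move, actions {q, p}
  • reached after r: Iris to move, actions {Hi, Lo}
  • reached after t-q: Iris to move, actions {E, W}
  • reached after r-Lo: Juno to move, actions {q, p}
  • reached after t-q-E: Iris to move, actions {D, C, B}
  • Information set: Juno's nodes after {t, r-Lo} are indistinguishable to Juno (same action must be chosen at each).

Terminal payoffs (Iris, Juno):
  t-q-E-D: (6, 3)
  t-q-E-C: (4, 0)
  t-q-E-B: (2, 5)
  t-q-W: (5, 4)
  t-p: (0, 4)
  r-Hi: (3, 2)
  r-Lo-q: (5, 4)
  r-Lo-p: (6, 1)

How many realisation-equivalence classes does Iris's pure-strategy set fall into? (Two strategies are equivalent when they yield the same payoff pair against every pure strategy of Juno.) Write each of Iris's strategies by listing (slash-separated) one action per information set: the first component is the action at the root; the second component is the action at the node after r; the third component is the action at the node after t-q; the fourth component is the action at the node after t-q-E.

6

Iris has 24 pure strategies: t/Hi/E/D, t/Hi/E/C, t/Hi/E/B, t/Hi/W/D, t/Hi/W/C, t/Hi/W/B, t/Lo/E/D, t/Lo/E/C, t/Lo/E/B, t/Lo/W/D, t/Lo/W/C, t/Lo/W/B, r/Hi/E/D, r/Hi/E/C, r/Hi/E/B, r/Hi/W/D, r/Hi/W/C, r/Hi/W/B, r/Lo/E/D, r/Lo/E/C, r/Lo/E/B, r/Lo/W/D, r/Lo/W/C, r/Lo/W/B. Columns: q, p.
{t/Hi/E/D, t/Lo/E/D} → row (6,3) (0,4)
{t/Hi/E/C, t/Lo/E/C} → row (4,0) (0,4)
{t/Hi/E/B, t/Lo/E/B} → row (2,5) (0,4)
{t/Hi/W/D, t/Hi/W/C, t/Hi/W/B, t/Lo/W/D, t/Lo/W/C, t/Lo/W/B} → row (5,4) (0,4)
{r/Hi/E/D, r/Hi/E/C, r/Hi/E/B, r/Hi/W/D, r/Hi/W/C, r/Hi/W/B} → row (3,2) (3,2)
{r/Lo/E/D, r/Lo/E/C, r/Lo/E/B, r/Lo/W/D, r/Lo/W/C, r/Lo/W/B} → row (5,4) (6,1)
That's 6 distinct rows out of 24 strategies.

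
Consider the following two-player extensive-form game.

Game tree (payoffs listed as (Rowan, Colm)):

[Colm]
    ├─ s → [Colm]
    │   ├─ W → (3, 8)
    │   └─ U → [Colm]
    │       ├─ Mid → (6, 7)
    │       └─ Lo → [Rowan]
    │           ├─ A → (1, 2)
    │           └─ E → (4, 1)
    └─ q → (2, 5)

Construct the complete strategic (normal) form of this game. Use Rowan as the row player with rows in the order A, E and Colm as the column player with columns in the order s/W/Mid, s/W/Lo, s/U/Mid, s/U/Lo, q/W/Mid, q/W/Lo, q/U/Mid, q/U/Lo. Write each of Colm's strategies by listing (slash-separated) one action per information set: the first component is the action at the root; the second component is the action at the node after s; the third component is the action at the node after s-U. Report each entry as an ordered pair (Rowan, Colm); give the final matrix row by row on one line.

Row A: s/W/Mid→(3,8), s/W/Lo→(3,8), s/U/Mid→(6,7), s/U/Lo→(1,2), q/W/Mid→(2,5), q/W/Lo→(2,5), q/U/Mid→(2,5), q/U/Lo→(2,5)
Row E: s/W/Mid→(3,8), s/W/Lo→(3,8), s/U/Mid→(6,7), s/U/Lo→(4,1), q/W/Mid→(2,5), q/W/Lo→(2,5), q/U/Mid→(2,5), q/U/Lo→(2,5)

A: (3,8) (3,8) (6,7) (1,2) (2,5) (2,5) (2,5) (2,5) | E: (3,8) (3,8) (6,7) (4,1) (2,5) (2,5) (2,5) (2,5)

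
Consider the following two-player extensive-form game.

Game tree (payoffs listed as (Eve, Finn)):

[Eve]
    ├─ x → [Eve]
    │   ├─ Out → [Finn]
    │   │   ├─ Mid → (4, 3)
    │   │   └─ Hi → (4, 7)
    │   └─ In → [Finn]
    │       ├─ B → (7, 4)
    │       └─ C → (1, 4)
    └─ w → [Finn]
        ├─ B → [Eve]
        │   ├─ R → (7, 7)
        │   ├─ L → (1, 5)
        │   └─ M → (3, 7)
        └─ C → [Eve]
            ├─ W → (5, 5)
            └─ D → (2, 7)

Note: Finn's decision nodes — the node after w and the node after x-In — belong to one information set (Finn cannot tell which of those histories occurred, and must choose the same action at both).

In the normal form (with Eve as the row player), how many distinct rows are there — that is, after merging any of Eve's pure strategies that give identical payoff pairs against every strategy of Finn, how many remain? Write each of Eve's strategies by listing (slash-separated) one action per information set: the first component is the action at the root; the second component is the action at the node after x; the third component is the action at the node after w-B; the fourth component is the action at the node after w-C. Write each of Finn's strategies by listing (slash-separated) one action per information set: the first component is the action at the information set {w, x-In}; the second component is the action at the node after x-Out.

Eve has 24 pure strategies: x/Out/R/W, x/Out/R/D, x/Out/L/W, x/Out/L/D, x/Out/M/W, x/Out/M/D, x/In/R/W, x/In/R/D, x/In/L/W, x/In/L/D, x/In/M/W, x/In/M/D, w/Out/R/W, w/Out/R/D, w/Out/L/W, w/Out/L/D, w/Out/M/W, w/Out/M/D, w/In/R/W, w/In/R/D, w/In/L/W, w/In/L/D, w/In/M/W, w/In/M/D. Columns: B/Mid, B/Hi, C/Mid, C/Hi.
{x/Out/R/W, x/Out/R/D, x/Out/L/W, x/Out/L/D, x/Out/M/W, x/Out/M/D} → row (4,3) (4,7) (4,3) (4,7)
{x/In/R/W, x/In/R/D, x/In/L/W, x/In/L/D, x/In/M/W, x/In/M/D} → row (7,4) (7,4) (1,4) (1,4)
{w/Out/R/W, w/In/R/W} → row (7,7) (7,7) (5,5) (5,5)
{w/Out/R/D, w/In/R/D} → row (7,7) (7,7) (2,7) (2,7)
{w/Out/L/W, w/In/L/W} → row (1,5) (1,5) (5,5) (5,5)
{w/Out/L/D, w/In/L/D} → row (1,5) (1,5) (2,7) (2,7)
{w/Out/M/W, w/In/M/W} → row (3,7) (3,7) (5,5) (5,5)
{w/Out/M/D, w/In/M/D} → row (3,7) (3,7) (2,7) (2,7)
That's 8 distinct rows out of 24 strategies.

8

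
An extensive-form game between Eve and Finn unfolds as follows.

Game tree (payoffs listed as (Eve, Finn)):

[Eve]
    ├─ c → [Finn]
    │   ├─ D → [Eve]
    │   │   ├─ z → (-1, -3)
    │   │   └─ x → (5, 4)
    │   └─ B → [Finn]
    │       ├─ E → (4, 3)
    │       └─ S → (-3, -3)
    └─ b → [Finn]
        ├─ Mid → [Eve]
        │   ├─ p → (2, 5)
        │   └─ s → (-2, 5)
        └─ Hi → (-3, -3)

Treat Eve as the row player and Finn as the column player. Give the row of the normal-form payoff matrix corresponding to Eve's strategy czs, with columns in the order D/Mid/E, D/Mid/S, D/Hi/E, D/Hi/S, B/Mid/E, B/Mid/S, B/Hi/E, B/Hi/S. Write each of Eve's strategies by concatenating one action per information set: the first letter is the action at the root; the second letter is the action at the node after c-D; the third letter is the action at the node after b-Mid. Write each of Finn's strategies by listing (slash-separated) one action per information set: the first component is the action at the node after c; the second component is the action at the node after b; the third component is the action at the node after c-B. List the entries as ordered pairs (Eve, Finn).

vs D/Mid/E: Eve plays c → Finn plays D at [c] → Eve plays z at [c-D] → (-1, -3)
vs D/Mid/S: Eve plays c → Finn plays D at [c] → Eve plays z at [c-D] → (-1, -3)
vs D/Hi/E: Eve plays c → Finn plays D at [c] → Eve plays z at [c-D] → (-1, -3)
vs D/Hi/S: Eve plays c → Finn plays D at [c] → Eve plays z at [c-D] → (-1, -3)
vs B/Mid/E: Eve plays c → Finn plays B at [c] → Finn plays E at [c-B] → (4, 3)
vs B/Mid/S: Eve plays c → Finn plays B at [c] → Finn plays S at [c-B] → (-3, -3)
vs B/Hi/E: Eve plays c → Finn plays B at [c] → Finn plays E at [c-B] → (4, 3)
vs B/Hi/S: Eve plays c → Finn plays B at [c] → Finn plays S at [c-B] → (-3, -3)

(-1,-3) (-1,-3) (-1,-3) (-1,-3) (4,3) (-3,-3) (4,3) (-3,-3)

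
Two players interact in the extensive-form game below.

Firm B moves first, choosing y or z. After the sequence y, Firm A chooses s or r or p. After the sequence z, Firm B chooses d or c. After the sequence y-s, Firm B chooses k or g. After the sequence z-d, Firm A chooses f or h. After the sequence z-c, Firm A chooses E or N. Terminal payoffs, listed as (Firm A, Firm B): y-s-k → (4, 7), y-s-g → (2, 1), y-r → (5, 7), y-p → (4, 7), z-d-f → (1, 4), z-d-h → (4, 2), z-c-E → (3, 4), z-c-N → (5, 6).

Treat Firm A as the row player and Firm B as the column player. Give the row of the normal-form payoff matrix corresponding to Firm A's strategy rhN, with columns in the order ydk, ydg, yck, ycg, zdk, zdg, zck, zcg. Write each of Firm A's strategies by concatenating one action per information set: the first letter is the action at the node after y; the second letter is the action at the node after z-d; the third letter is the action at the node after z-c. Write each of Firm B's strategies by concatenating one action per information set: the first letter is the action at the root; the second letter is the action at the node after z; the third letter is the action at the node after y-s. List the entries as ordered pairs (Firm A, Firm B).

(5,7) (5,7) (5,7) (5,7) (4,2) (4,2) (5,6) (5,6)

vs ydk: Firm B plays y → Firm A plays r at [y] → (5, 7)
vs ydg: Firm B plays y → Firm A plays r at [y] → (5, 7)
vs yck: Firm B plays y → Firm A plays r at [y] → (5, 7)
vs ycg: Firm B plays y → Firm A plays r at [y] → (5, 7)
vs zdk: Firm B plays z → Firm B plays d at [z] → Firm A plays h at [z-d] → (4, 2)
vs zdg: Firm B plays z → Firm B plays d at [z] → Firm A plays h at [z-d] → (4, 2)
vs zck: Firm B plays z → Firm B plays c at [z] → Firm A plays N at [z-c] → (5, 6)
vs zcg: Firm B plays z → Firm B plays c at [z] → Firm A plays N at [z-c] → (5, 6)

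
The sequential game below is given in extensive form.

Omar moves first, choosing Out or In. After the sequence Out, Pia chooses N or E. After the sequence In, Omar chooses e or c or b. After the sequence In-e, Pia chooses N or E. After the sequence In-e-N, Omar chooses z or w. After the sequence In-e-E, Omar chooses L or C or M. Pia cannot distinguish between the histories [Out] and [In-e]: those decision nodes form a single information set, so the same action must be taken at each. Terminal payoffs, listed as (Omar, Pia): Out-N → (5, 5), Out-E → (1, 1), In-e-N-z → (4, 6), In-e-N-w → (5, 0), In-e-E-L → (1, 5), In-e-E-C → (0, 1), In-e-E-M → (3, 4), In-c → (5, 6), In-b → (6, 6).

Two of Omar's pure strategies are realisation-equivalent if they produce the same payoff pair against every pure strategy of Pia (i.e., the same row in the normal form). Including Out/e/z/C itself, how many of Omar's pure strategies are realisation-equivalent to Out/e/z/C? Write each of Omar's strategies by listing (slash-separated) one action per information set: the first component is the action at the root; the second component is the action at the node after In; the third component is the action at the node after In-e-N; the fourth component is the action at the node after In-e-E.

Row for Out/e/z/C (columns N, E): (5,5) (1,1).
Under Out/e/z/C, Omar's choice at the node after In and at the node after In-e-N and at the node after In-e-E can never be reached regardless of what Pia does, so varying those choices leaves every outcome unchanged.
Holding the reachable choices fixed and varying the unreachable ones freely already gives 3 × 2 × 3 = 18 equivalent strategies.
No other strategy reproduces this row, so those 18 are the full class: Out/e/z/L, Out/e/z/C, Out/e/z/M, Out/e/w/L, Out/e/w/C, Out/e/w/M, Out/c/z/L, Out/c/z/C, Out/c/z/M, Out/c/w/L, Out/c/w/C, Out/c/w/M, Out/b/z/L, Out/b/z/C, Out/b/z/M, Out/b/w/L, Out/b/w/C, Out/b/w/M.

18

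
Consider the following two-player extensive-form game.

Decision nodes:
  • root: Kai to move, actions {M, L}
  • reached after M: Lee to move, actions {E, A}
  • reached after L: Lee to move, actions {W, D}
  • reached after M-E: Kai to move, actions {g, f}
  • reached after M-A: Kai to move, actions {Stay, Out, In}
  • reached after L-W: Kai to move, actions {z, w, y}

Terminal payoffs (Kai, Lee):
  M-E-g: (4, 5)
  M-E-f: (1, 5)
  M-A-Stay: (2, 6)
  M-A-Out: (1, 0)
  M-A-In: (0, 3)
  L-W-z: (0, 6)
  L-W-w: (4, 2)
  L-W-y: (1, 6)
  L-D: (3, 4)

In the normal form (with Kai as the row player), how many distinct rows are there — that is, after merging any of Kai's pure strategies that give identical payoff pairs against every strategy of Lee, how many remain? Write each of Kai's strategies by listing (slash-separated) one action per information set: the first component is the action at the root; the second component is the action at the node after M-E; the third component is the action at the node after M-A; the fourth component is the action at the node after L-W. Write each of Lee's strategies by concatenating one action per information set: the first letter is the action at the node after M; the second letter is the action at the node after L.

Kai has 36 pure strategies: M/g/Stay/z, M/g/Stay/w, M/g/Stay/y, M/g/Out/z, M/g/Out/w, M/g/Out/y, M/g/In/z, M/g/In/w, M/g/In/y, M/f/Stay/z, M/f/Stay/w, M/f/Stay/y, M/f/Out/z, M/f/Out/w, M/f/Out/y, M/f/In/z, M/f/In/w, M/f/In/y, L/g/Stay/z, L/g/Stay/w, L/g/Stay/y, L/g/Out/z, L/g/Out/w, L/g/Out/y, L/g/In/z, L/g/In/w, L/g/In/y, L/f/Stay/z, L/f/Stay/w, L/f/Stay/y, L/f/Out/z, L/f/Out/w, L/f/Out/y, L/f/In/z, L/f/In/w, L/f/In/y. Columns: EW, ED, AW, AD.
{M/g/Stay/z, M/g/Stay/w, M/g/Stay/y} → row (4,5) (4,5) (2,6) (2,6)
{M/g/Out/z, M/g/Out/w, M/g/Out/y} → row (4,5) (4,5) (1,0) (1,0)
{M/g/In/z, M/g/In/w, M/g/In/y} → row (4,5) (4,5) (0,3) (0,3)
{M/f/Stay/z, M/f/Stay/w, M/f/Stay/y} → row (1,5) (1,5) (2,6) (2,6)
{M/f/Out/z, M/f/Out/w, M/f/Out/y} → row (1,5) (1,5) (1,0) (1,0)
{M/f/In/z, M/f/In/w, M/f/In/y} → row (1,5) (1,5) (0,3) (0,3)
{L/g/Stay/z, L/g/Out/z, L/g/In/z, L/f/Stay/z, L/f/Out/z, L/f/In/z} → row (0,6) (3,4) (0,6) (3,4)
{L/g/Stay/w, L/g/Out/w, L/g/In/w, L/f/Stay/w, L/f/Out/w, L/f/In/w} → row (4,2) (3,4) (4,2) (3,4)
{L/g/Stay/y, L/g/Out/y, L/g/In/y, L/f/Stay/y, L/f/Out/y, L/f/In/y} → row (1,6) (3,4) (1,6) (3,4)
That's 9 distinct rows out of 36 strategies.

9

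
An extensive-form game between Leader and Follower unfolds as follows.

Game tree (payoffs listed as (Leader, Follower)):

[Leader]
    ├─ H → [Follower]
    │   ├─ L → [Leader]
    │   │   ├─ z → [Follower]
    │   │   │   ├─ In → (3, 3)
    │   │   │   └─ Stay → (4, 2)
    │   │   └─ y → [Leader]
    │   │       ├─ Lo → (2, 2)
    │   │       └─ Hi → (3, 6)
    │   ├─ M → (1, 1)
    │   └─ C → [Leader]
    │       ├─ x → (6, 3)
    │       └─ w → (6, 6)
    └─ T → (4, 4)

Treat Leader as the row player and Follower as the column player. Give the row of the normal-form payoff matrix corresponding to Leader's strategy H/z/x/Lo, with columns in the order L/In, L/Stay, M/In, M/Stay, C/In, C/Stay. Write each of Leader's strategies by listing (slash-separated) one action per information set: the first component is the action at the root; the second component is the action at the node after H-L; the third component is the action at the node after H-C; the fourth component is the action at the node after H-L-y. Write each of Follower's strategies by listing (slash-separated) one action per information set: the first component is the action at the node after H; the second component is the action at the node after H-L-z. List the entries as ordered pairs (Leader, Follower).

(3,3) (4,2) (1,1) (1,1) (6,3) (6,3)

vs L/In: Leader plays H → Follower plays L at [H] → Leader plays z at [H-L] → Follower plays In at [H-L-z] → (3, 3)
vs L/Stay: Leader plays H → Follower plays L at [H] → Leader plays z at [H-L] → Follower plays Stay at [H-L-z] → (4, 2)
vs M/In: Leader plays H → Follower plays M at [H] → (1, 1)
vs M/Stay: Leader plays H → Follower plays M at [H] → (1, 1)
vs C/In: Leader plays H → Follower plays C at [H] → Leader plays x at [H-C] → (6, 3)
vs C/Stay: Leader plays H → Follower plays C at [H] → Leader plays x at [H-C] → (6, 3)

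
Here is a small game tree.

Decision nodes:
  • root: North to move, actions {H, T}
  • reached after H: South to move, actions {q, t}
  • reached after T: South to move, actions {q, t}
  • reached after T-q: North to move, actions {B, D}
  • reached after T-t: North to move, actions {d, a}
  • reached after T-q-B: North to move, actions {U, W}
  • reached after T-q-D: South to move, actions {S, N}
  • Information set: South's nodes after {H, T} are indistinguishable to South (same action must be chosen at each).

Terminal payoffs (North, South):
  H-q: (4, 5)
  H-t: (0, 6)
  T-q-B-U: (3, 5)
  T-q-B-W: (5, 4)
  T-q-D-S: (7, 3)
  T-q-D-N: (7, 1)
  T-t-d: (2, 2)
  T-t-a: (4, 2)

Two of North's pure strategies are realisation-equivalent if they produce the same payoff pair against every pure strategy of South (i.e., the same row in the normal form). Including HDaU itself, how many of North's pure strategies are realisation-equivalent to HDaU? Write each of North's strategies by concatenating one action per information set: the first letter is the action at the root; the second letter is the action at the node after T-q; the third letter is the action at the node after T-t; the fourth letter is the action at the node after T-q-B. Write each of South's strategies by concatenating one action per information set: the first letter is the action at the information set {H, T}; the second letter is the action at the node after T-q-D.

8

Row for HDaU (columns qS, qN, tS, tN): (4,5) (4,5) (0,6) (0,6).
Under HDaU, North's choice at the node after T-q and at the node after T-t and at the node after T-q-B can never be reached regardless of what South does, so varying those choices leaves every outcome unchanged.
Holding the reachable choices fixed and varying the unreachable ones freely already gives 2 × 2 × 2 = 8 equivalent strategies.
No other strategy reproduces this row, so those 8 are the full class: HBdU, HBdW, HBaU, HBaW, HDdU, HDdW, HDaU, HDaW.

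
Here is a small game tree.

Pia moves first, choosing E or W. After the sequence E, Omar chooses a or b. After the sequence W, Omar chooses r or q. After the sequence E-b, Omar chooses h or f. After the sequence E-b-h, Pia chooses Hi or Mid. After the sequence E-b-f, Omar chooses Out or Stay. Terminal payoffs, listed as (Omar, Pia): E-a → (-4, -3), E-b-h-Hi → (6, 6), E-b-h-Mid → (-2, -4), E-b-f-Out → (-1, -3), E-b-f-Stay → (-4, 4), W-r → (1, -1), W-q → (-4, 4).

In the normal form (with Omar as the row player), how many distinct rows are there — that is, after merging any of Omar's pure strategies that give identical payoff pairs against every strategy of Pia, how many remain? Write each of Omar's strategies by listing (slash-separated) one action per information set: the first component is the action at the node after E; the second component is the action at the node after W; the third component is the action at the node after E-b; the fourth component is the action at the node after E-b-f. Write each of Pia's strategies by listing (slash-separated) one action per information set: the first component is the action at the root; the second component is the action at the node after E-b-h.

Omar has 16 pure strategies: a/r/h/Out, a/r/h/Stay, a/r/f/Out, a/r/f/Stay, a/q/h/Out, a/q/h/Stay, a/q/f/Out, a/q/f/Stay, b/r/h/Out, b/r/h/Stay, b/r/f/Out, b/r/f/Stay, b/q/h/Out, b/q/h/Stay, b/q/f/Out, b/q/f/Stay. Columns: E/Hi, E/Mid, W/Hi, W/Mid.
{a/r/h/Out, a/r/h/Stay, a/r/f/Out, a/r/f/Stay} → row (-4,-3) (-4,-3) (1,-1) (1,-1)
{a/q/h/Out, a/q/h/Stay, a/q/f/Out, a/q/f/Stay} → row (-4,-3) (-4,-3) (-4,4) (-4,4)
{b/r/h/Out, b/r/h/Stay} → row (6,6) (-2,-4) (1,-1) (1,-1)
{b/r/f/Out} → row (-1,-3) (-1,-3) (1,-1) (1,-1)
{b/r/f/Stay} → row (-4,4) (-4,4) (1,-1) (1,-1)
{b/q/h/Out, b/q/h/Stay} → row (6,6) (-2,-4) (-4,4) (-4,4)
{b/q/f/Out} → row (-1,-3) (-1,-3) (-4,4) (-4,4)
{b/q/f/Stay} → row (-4,4) (-4,4) (-4,4) (-4,4)
That's 8 distinct rows out of 16 strategies.

8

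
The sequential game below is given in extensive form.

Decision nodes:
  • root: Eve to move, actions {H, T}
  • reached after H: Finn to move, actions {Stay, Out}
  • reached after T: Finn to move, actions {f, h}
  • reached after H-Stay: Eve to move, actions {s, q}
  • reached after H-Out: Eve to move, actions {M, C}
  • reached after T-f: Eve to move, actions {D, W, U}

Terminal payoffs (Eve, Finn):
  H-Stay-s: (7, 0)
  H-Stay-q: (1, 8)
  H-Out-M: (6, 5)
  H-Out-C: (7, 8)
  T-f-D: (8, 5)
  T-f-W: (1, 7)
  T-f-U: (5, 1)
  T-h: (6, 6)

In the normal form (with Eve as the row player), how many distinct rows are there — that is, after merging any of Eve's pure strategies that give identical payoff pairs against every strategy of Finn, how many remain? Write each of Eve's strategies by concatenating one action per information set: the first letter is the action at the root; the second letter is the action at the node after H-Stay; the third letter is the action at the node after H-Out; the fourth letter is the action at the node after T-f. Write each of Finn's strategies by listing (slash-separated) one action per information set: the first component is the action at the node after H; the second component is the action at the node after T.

7

Eve has 24 pure strategies: HsMD, HsMW, HsMU, HsCD, HsCW, HsCU, HqMD, HqMW, HqMU, HqCD, HqCW, HqCU, TsMD, TsMW, TsMU, TsCD, TsCW, TsCU, TqMD, TqMW, TqMU, TqCD, TqCW, TqCU. Columns: Stay/f, Stay/h, Out/f, Out/h.
{HsMD, HsMW, HsMU} → row (7,0) (7,0) (6,5) (6,5)
{HsCD, HsCW, HsCU} → row (7,0) (7,0) (7,8) (7,8)
{HqMD, HqMW, HqMU} → row (1,8) (1,8) (6,5) (6,5)
{HqCD, HqCW, HqCU} → row (1,8) (1,8) (7,8) (7,8)
{TsMD, TsCD, TqMD, TqCD} → row (8,5) (6,6) (8,5) (6,6)
{TsMW, TsCW, TqMW, TqCW} → row (1,7) (6,6) (1,7) (6,6)
{TsMU, TsCU, TqMU, TqCU} → row (5,1) (6,6) (5,1) (6,6)
That's 7 distinct rows out of 24 strategies.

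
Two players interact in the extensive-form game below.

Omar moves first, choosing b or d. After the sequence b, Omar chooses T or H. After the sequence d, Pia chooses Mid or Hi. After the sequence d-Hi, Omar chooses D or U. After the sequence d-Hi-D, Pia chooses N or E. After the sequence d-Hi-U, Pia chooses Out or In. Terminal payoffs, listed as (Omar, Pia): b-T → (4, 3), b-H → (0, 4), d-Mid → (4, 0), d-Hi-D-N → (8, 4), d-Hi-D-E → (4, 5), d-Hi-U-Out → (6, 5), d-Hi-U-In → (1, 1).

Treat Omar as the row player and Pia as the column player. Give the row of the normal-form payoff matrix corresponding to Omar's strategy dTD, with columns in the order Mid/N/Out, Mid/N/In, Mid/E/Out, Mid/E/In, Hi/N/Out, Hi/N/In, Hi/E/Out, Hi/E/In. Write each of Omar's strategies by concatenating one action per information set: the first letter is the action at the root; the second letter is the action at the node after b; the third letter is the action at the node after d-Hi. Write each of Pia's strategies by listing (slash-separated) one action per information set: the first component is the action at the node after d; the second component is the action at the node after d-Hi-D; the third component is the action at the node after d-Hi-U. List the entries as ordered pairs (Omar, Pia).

(4,0) (4,0) (4,0) (4,0) (8,4) (8,4) (4,5) (4,5)

vs Mid/N/Out: Omar plays d → Pia plays Mid at [d] → (4, 0)
vs Mid/N/In: Omar plays d → Pia plays Mid at [d] → (4, 0)
vs Mid/E/Out: Omar plays d → Pia plays Mid at [d] → (4, 0)
vs Mid/E/In: Omar plays d → Pia plays Mid at [d] → (4, 0)
vs Hi/N/Out: Omar plays d → Pia plays Hi at [d] → Omar plays D at [d-Hi] → Pia plays N at [d-Hi-D] → (8, 4)
vs Hi/N/In: Omar plays d → Pia plays Hi at [d] → Omar plays D at [d-Hi] → Pia plays N at [d-Hi-D] → (8, 4)
vs Hi/E/Out: Omar plays d → Pia plays Hi at [d] → Omar plays D at [d-Hi] → Pia plays E at [d-Hi-D] → (4, 5)
vs Hi/E/In: Omar plays d → Pia plays Hi at [d] → Omar plays D at [d-Hi] → Pia plays E at [d-Hi-D] → (4, 5)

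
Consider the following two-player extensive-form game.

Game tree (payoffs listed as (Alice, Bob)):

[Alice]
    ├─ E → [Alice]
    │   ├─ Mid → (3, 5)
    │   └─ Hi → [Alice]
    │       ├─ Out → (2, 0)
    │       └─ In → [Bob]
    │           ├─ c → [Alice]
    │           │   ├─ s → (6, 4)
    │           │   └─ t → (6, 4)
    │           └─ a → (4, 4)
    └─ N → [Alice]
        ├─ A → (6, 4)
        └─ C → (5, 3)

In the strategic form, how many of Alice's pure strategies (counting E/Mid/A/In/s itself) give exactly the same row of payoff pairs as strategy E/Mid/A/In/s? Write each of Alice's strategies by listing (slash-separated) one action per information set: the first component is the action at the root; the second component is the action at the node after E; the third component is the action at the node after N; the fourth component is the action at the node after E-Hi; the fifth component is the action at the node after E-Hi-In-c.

8

Row for E/Mid/A/In/s (columns c, a): (3,5) (3,5).
Under E/Mid/A/In/s, Alice's choice at the node after N and at the node after E-Hi and at the node after E-Hi-In-c can never be reached regardless of what Bob does, so varying those choices leaves every outcome unchanged.
Holding the reachable choices fixed and varying the unreachable ones freely already gives 2 × 2 × 2 = 8 equivalent strategies.
No other strategy reproduces this row, so those 8 are the full class: E/Mid/A/Out/s, E/Mid/A/Out/t, E/Mid/A/In/s, E/Mid/A/In/t, E/Mid/C/Out/s, E/Mid/C/Out/t, E/Mid/C/In/s, E/Mid/C/In/t.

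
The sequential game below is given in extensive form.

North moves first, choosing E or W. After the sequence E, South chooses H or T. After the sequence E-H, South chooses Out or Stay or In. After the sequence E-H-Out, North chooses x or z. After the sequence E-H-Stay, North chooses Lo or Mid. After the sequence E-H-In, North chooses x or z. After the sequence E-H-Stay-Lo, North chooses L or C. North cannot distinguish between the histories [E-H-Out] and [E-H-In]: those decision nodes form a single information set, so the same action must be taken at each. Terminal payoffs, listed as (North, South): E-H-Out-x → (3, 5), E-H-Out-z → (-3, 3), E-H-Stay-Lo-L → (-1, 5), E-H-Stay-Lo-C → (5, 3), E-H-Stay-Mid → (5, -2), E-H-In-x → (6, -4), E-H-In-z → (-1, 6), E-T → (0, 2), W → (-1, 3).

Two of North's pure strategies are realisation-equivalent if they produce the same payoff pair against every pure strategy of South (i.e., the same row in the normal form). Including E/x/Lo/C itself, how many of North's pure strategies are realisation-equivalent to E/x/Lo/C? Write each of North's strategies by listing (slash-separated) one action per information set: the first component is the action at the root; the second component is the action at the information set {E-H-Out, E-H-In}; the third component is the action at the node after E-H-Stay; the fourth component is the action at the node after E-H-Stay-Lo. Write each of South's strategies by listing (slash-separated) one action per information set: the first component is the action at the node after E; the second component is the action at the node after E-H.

1

Row for E/x/Lo/C (columns H/Out, H/Stay, H/In, T/Out, T/Stay, T/In): (3,5) (5,3) (6,-4) (0,2) (0,2) (0,2).
Every one of North's information sets is on the play path for some reply by South when North follows E/x/Lo/C.
Changing the action at any of them therefore changes at least one column, so only E/x/Lo/C itself gives this row.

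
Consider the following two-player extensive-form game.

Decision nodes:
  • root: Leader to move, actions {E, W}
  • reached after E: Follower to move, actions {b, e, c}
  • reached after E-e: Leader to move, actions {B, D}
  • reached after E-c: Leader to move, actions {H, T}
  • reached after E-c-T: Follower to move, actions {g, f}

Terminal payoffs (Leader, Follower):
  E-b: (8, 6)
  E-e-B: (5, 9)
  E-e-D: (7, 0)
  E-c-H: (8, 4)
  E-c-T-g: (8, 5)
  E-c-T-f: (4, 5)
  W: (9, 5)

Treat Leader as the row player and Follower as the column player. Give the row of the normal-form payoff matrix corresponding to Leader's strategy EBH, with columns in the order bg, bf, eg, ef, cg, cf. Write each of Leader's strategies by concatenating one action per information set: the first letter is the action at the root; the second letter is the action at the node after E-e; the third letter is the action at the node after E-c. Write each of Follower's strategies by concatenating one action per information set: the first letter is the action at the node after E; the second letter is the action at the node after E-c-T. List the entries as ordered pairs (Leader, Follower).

(8,6) (8,6) (5,9) (5,9) (8,4) (8,4)

vs bg: Leader plays E → Follower plays b at [E] → (8, 6)
vs bf: Leader plays E → Follower plays b at [E] → (8, 6)
vs eg: Leader plays E → Follower plays e at [E] → Leader plays B at [E-e] → (5, 9)
vs ef: Leader plays E → Follower plays e at [E] → Leader plays B at [E-e] → (5, 9)
vs cg: Leader plays E → Follower plays c at [E] → Leader plays H at [E-c] → (8, 4)
vs cf: Leader plays E → Follower plays c at [E] → Leader plays H at [E-c] → (8, 4)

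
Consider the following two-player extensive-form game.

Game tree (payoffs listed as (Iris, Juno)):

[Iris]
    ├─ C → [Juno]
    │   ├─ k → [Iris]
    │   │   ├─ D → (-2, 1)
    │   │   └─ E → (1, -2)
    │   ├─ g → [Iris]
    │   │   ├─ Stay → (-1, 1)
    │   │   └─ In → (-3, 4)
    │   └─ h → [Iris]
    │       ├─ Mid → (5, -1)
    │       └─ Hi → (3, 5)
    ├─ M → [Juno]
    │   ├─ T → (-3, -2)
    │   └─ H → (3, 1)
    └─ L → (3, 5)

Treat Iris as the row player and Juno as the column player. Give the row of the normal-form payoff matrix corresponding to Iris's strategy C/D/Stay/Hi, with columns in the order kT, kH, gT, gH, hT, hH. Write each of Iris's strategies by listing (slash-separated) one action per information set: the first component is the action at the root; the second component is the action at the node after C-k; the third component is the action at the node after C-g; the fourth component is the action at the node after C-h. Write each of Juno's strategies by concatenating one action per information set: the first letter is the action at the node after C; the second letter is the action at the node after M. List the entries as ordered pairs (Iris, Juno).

vs kT: Iris plays C → Juno plays k at [C] → Iris plays D at [C-k] → (-2, 1)
vs kH: Iris plays C → Juno plays k at [C] → Iris plays D at [C-k] → (-2, 1)
vs gT: Iris plays C → Juno plays g at [C] → Iris plays Stay at [C-g] → (-1, 1)
vs gH: Iris plays C → Juno plays g at [C] → Iris plays Stay at [C-g] → (-1, 1)
vs hT: Iris plays C → Juno plays h at [C] → Iris plays Hi at [C-h] → (3, 5)
vs hH: Iris plays C → Juno plays h at [C] → Iris plays Hi at [C-h] → (3, 5)

(-2,1) (-2,1) (-1,1) (-1,1) (3,5) (3,5)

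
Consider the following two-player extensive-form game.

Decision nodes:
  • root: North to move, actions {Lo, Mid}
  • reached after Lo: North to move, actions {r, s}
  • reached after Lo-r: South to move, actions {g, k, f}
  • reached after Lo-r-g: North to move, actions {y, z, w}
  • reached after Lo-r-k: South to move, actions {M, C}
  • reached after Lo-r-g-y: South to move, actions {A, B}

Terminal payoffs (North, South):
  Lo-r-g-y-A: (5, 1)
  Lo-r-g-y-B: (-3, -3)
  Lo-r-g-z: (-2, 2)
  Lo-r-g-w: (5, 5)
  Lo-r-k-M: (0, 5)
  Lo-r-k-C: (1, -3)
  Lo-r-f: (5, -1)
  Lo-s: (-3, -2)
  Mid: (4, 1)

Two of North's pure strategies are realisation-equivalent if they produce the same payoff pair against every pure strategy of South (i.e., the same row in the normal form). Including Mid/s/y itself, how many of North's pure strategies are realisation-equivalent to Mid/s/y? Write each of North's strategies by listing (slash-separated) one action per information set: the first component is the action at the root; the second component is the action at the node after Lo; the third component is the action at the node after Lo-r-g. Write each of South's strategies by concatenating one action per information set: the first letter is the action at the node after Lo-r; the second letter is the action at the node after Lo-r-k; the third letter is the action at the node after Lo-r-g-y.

6

Row for Mid/s/y (columns gMA, gMB, gCA, gCB, kMA, kMB, kCA, kCB, fMA, fMB, fCA, fCB): (4,1) (4,1) (4,1) (4,1) (4,1) (4,1) (4,1) (4,1) (4,1) (4,1) (4,1) (4,1).
Under Mid/s/y, North's choice at the node after Lo and at the node after Lo-r-g can never be reached regardless of what South does, so varying those choices leaves every outcome unchanged.
Holding the reachable choices fixed and varying the unreachable ones freely already gives 2 × 3 = 6 equivalent strategies.
No other strategy reproduces this row, so those 6 are the full class: Mid/r/y, Mid/r/z, Mid/r/w, Mid/s/y, Mid/s/z, Mid/s/w.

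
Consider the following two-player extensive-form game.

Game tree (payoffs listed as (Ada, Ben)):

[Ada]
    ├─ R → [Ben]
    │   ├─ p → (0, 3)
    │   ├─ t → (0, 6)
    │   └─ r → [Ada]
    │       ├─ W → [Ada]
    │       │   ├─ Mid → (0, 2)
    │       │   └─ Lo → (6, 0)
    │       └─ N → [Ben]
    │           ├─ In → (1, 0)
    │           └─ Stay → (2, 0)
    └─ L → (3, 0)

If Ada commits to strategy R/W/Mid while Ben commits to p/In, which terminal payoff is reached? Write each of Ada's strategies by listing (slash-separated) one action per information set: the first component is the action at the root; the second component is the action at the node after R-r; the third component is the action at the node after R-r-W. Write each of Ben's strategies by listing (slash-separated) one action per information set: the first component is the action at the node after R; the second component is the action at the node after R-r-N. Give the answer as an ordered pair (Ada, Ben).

Trace the play path from the root:
  Ada plays R
  Ben plays p at [R]
→ terminal payoff (0, 3).
(Ada's choice at the node after R-r is never reached on this path, so it doesn't affect the outcome.)

(0, 3)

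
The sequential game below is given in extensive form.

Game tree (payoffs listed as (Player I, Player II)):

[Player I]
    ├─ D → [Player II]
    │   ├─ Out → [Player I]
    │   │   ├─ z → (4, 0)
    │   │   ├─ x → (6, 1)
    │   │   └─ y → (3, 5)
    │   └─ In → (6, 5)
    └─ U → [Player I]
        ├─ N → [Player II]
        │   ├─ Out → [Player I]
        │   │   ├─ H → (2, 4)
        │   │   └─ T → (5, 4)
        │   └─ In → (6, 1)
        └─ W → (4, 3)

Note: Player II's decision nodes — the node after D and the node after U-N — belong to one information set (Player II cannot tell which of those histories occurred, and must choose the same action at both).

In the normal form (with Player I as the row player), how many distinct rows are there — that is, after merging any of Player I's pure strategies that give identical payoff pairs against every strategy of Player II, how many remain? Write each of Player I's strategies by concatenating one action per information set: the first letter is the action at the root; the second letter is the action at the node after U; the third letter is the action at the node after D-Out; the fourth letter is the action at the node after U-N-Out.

6

Player I has 24 pure strategies: DNzH, DNzT, DNxH, DNxT, DNyH, DNyT, DWzH, DWzT, DWxH, DWxT, DWyH, DWyT, UNzH, UNzT, UNxH, UNxT, UNyH, UNyT, UWzH, UWzT, UWxH, UWxT, UWyH, UWyT. Columns: Out, In.
{DNzH, DNzT, DWzH, DWzT} → row (4,0) (6,5)
{DNxH, DNxT, DWxH, DWxT} → row (6,1) (6,5)
{DNyH, DNyT, DWyH, DWyT} → row (3,5) (6,5)
{UNzH, UNxH, UNyH} → row (2,4) (6,1)
{UNzT, UNxT, UNyT} → row (5,4) (6,1)
{UWzH, UWzT, UWxH, UWxT, UWyH, UWyT} → row (4,3) (4,3)
That's 6 distinct rows out of 24 strategies.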